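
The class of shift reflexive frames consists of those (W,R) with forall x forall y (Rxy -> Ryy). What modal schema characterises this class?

This is shift-reflexivity; the standard corresponding axiom is T□: □(□p → p).
Suppose □(□p→p) is valid. Take Rxy and set V(p)={w : Ryw}. Then at y, □p holds; since □(□p→p) at x, □p→p at y, so p at y, i.e. Ryy.

□(□p → p)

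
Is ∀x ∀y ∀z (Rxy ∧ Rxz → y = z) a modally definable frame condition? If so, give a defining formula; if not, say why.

Yes, by ◇q → □q

Yes: it is partial functionality, defined by the CD schema ◇q → □q.
Suppose ◇q→□q is valid. Take Rxy, Rxz and set V(q)={y}. Then ◇q at x, so □q at x, so q at z, i.e. z=y.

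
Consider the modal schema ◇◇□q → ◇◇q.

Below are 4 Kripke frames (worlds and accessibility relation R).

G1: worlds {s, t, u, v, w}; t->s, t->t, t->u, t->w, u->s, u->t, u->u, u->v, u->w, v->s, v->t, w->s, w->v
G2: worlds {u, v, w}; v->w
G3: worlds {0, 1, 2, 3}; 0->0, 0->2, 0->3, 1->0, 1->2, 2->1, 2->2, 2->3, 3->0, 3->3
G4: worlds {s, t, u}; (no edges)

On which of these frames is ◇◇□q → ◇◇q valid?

The schema corresponds to a generalized confluence (Geach) condition: ∀x ∀y (xR²y → ∃w (yRw ∧ xR²w)).
G1: fails — tR²s but no w* with sRw* and tR²w*.
G2: condition met.
G3: condition met.
G4: condition met.

G2, G3, G4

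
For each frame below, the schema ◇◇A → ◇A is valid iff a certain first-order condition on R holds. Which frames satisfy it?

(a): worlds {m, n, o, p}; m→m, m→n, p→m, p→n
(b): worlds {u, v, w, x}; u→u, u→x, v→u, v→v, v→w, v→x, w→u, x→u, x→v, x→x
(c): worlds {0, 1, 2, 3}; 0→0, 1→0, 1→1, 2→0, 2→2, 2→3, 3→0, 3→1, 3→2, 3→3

(a)

Frame correspondent (Sahlqvist): ∀x ∀y ∀z (Rxy ∧ Ryz → Rxz) — i.e. transitivity.
(a): holds.
(b): fails — Rwu and Rux but not Rwx.
(c): fails — R23 and R31 but not R21.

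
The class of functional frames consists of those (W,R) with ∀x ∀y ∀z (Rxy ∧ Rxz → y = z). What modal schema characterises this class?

◇r → □r

This is partial functionality; the standard corresponding axiom is CD: ◇r → □r.
Suppose ◇r→□r is valid. Take Rxy, Rxz and set V(r)={y}. Then ◇r at x, so □r at x, so r at z, i.e. z=y.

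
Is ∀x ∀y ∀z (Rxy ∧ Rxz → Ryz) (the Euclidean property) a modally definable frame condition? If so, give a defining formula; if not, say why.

Yes: it is the Euclidean property, defined by the 5 schema ◇q → □◇q.
Suppose ◇q→□◇q is valid. Take Rxy, Rxz and set V(q)={y}. Then ◇q at x, so □◇q at x, so ◇q at z, so some w with Rzw has q; w=y, i.e. Rzy. By symmetry of the argument, Ryz.

Yes — defined by ◇q → □◇q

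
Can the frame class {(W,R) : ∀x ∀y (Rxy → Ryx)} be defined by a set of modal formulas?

The condition is symmetry. A defining modal formula is q → □◇q.
Suppose q→□◇q is valid. Take Rxy and set V(q)={x}. Then q at x, so □◇q at x, so ◇q at y, so some z with Ryz has q; z=x, i.e. Ryx.

Yes, by q → □◇q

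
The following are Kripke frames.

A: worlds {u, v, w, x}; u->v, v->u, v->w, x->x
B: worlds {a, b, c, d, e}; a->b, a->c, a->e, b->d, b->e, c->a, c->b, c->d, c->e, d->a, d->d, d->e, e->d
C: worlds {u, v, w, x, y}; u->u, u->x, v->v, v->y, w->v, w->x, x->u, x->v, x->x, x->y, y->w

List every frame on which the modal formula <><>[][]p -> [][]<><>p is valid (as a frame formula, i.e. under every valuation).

B, C

The schema corresponds to a generalized confluence (Geach) condition: forall x forall y forall z ((x R^2 y & x R^2 z) -> exists w (y R^2 w & z R^2 w)).
A: fails — uR²u, uR²w but no t with uR²t and wR²t.
B: satisfies the condition.
C: satisfies the condition.
Valid on: B, C.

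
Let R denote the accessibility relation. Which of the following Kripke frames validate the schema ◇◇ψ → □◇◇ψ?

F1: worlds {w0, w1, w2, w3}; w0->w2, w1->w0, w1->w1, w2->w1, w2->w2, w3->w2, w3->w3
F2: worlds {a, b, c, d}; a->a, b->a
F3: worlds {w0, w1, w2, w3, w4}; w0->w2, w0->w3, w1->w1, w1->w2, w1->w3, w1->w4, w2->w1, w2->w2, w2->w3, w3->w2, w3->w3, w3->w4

The schema corresponds to a generalized confluence (Geach) condition: ∀x ∀y ∀z ((xR²y ∧ xRz) → ∃w (y = w ∧ zR²w)).
F1: fails — w1R²w0, w1Rw0 but no w with w0=w and w0R²w.
F2: satisfies the condition.
F3: fails — w1R²w1, w1Rw4 but no w with w1=w and w4R²w.
Valid on: F2.

F2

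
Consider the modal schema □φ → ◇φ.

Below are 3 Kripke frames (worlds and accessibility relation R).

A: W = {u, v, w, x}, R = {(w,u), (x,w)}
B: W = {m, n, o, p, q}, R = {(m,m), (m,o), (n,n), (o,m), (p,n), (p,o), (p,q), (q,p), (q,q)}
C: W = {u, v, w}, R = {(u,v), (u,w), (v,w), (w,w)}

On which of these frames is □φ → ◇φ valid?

B, C

This is the axiom for seriality; its first-order frame correspondent is ∀x ∃y Rxy.
A: fails — world u has no successor.
B: holds.
C: holds.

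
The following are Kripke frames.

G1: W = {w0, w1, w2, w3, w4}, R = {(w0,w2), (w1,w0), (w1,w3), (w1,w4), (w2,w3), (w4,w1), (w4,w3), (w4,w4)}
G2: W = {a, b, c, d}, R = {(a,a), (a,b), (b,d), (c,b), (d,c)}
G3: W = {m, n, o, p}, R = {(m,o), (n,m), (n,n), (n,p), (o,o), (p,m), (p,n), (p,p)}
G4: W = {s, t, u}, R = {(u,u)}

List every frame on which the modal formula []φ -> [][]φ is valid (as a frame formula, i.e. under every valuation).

The schema corresponds to transitivity: forall x forall y forall z (Rxy & Ryz -> Rxz).
G1: fails — Rw1w0 and Rw0w2 but not Rw1w2.
G2: fails — Rdc and Rcb but not Rdb.
G3: fails — Rpm and Rmo but not Rpo.
G4: satisfies the condition.

G4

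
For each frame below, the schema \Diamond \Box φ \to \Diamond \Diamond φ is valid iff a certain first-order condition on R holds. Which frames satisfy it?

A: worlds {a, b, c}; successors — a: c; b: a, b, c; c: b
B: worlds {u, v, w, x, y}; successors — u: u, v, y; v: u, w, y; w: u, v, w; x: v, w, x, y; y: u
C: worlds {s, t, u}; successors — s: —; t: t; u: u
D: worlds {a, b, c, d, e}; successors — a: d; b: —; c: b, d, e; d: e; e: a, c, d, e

This is the axiom for a generalized confluence (Geach) condition; its first-order frame correspondent is \forall x \forall y (xRy \to \exists w (yRw \wedge x R^2 w)).
A: condition met.
B: condition met.
C: condition met.
D: fails — cRb but no w with bRw and cR²w.

A, B, C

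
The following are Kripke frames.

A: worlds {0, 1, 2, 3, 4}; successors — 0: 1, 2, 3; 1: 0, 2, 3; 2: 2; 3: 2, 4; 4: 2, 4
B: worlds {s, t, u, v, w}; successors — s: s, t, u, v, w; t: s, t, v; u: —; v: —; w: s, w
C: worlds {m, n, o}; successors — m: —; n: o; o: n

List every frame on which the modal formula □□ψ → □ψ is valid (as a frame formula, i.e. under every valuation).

Frame correspondent (Sahlqvist): ∀x ∀y (Rxy → ∃z (Rxz ∧ Rzy)) — i.e. density.
A: fails — R10 but no z with R1z and Rz0.
B: satisfies the condition.
C: fails — Rno but no z with Rnz and Rzo.

B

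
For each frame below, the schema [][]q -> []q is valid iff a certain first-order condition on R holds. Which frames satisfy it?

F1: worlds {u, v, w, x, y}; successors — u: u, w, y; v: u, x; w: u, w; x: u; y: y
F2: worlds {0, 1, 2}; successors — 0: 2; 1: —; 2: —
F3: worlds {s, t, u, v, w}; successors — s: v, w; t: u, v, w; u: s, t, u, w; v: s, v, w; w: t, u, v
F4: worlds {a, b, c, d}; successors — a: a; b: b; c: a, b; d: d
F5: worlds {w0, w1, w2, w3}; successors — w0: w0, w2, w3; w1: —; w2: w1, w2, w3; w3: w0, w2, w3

Frame correspondent (Sahlqvist): forall x forall y (Rxy -> exists z (Rxz & Rzy)) — i.e. density.
F1: fails — Rvx but no z with Rvz and Rzx.
F2: fails — R02 but no z with R0z and Rz2.
F3: holds.
F4: holds.
F5: holds.

F3, F4, F5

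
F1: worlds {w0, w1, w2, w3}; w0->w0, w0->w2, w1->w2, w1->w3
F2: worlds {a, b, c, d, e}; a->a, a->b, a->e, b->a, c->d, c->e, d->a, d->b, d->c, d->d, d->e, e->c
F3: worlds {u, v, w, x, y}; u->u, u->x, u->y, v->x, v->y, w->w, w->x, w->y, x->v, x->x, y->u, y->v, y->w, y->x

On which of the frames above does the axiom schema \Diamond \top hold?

Frame correspondent (Sahlqvist): \forall x \exists y Rxy — i.e. seriality.
F1: fails — world w2 has no successor.
F2: satisfies the condition.
F3: satisfies the condition.
Valid on: F2, F3.

F2, F3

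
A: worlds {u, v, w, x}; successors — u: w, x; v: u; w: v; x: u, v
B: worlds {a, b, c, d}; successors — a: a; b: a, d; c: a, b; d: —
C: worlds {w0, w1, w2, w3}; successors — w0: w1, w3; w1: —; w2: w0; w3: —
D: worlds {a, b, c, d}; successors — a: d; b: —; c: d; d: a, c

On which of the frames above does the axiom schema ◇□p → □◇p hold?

This is the axiom for convergence; its first-order frame correspondent is ∀x ∀y ∀z (Rxy ∧ Rxz → ∃w (Ryw ∧ Rzw)).
A: fails — Rxu and Rxv but u and v have no common successor.
B: fails — Rba and Rbd but a and d have no common successor.
C: fails — Rw0w1 and Rw0w1 but w1 and w1 have no common successor.
D: condition met.

D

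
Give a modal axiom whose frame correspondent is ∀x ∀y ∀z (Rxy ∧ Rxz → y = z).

◇ψ → □ψ

This is partial functionality; the standard corresponding axiom is CD: ◇ψ → □ψ.
Suppose ◇ψ→□ψ is valid. Take Rxy, Rxz and set V(ψ)={y}. Then ◇ψ at x, so □ψ at x, so ψ at z, i.e. z=y.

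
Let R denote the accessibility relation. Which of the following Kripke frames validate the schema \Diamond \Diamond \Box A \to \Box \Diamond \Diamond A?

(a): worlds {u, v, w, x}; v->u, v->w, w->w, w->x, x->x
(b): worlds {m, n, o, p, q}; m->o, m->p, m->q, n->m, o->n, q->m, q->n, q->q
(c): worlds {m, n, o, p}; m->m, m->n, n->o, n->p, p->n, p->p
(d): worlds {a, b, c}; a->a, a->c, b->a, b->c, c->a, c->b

(d)

This is the axiom for a generalized confluence (Geach) condition; its first-order frame correspondent is \forall x \forall y \forall z ((x R^2 y \wedge xRz) \to \exists w (yRw \wedge z R^2 w)).
(a): fails — vR²w, vRu but no t with wRt and uR²t.
(b): fails — mR²m, mRo but no w with mRw and oR²w.
(c): fails — mR²o, mRm but no w with oRw and mR²w.
(d): holds.
Valid on: (d).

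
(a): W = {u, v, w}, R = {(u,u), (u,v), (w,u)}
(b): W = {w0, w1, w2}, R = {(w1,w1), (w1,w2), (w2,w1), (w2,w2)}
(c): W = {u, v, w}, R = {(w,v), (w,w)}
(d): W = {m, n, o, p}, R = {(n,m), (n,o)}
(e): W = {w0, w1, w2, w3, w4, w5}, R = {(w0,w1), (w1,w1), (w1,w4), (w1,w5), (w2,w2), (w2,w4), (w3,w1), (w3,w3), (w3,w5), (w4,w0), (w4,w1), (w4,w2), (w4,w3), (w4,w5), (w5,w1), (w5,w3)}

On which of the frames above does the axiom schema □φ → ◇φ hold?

(e)

The schema corresponds to seriality: ∀x ∃y Rxy.
(a): fails — world v has no successor.
(b): fails — world w0 has no successor.
(c): fails — world u has no successor.
(d): fails — world m has no successor.
(e): condition met.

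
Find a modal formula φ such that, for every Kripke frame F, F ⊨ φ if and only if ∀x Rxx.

A defining formula is □q → q (the T axiom).
Suppose □q→q is valid. At any x set V(q)={w : Rxw}. Then □q holds at x, so q holds at x, i.e. Rxx.

□q → q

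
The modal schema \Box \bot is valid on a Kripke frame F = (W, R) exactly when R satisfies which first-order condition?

This schema is the Ver axiom.
It corresponds to emptiness of R: \forall x \forall y \neg Rxy.

Emptiness of R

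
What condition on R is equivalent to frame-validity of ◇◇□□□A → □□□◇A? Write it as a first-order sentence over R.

This is a Sahlqvist (Geach-type) schema ◇^2□^3A → □^3◇^1A.
Minimal-valuation argument: fix x; take any y with xR^2y and any z with xR^3z. Set V(A) to the set of worlds R-reachable from y in exactly 3 steps. Then □^3A holds at y, so the antecedent holds at x; validity forces ◇^1A at z, giving a w with zR^1w and yR^3w.
First-order correspondent: ∀x ∀y ∀z ((xR²y ∧ xR³z) → ∃w (yR³w ∧ zRw)).

∀x ∀y ∀z ((xR²y ∧ xR³z) → ∃w (yR³w ∧ zRw))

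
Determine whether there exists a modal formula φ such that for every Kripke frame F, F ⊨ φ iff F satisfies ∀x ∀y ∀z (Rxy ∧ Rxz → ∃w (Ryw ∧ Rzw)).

The condition is convergence. A defining modal formula is ◇□r → □◇r.

Definable; ◇□r → □◇r defines it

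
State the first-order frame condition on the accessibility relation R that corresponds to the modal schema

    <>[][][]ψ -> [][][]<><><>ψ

This is a Sahlqvist (Geach-type) schema ◇^1□^3ψ → □^3◇^3ψ.
Minimal-valuation argument: fix x; take any y with xR^1y and any z with xR^3z. Set V(ψ) to the set of worlds R-reachable from y in exactly 3 steps. Then □^3ψ holds at y, so the antecedent holds at x; validity forces ◇^3ψ at z, giving a w with zR^3w and yR^3w.
First-order correspondent: forall x forall y forall z ((xRy & x R^3 z) -> exists w (y R^3 w & z R^3 w)).

forall x forall y forall z ((xRy & x R^3 z) -> exists w (y R^3 w & z R^3 w))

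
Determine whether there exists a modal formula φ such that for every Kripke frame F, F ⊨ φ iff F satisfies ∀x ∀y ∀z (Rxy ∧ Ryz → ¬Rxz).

No

If a class were modally definable it would be closed under surjective bounded morphisms (Goldblatt–Thomason).
The 7-cycle (worlds w0,w1,w2,w3,w4,w5,w6 with w0→w1→w2→w3→w4→w5→w6→w0) is intransitive. Mapping every world to a single reflexive point • is a surjective bounded morphism; the reflexive point is not intransitive (R••∧R•• but R••).
Hence intransitivity is not modally definable.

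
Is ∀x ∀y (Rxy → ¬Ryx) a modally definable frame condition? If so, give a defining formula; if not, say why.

Modal frame validity is preserved under surjective bounded morphisms.
The 4-cycle (worlds 0,1,2,3 with 0→1→2→3→0) is asymmetric. Mapping every world to a single reflexive point • is a surjective bounded morphism, and the reflexive point is not asymmetric (R•• but asymmetry requires ¬R••).
So no modal formula (or set of formulas) defines exactly the asymmetric frames.

Not modally definable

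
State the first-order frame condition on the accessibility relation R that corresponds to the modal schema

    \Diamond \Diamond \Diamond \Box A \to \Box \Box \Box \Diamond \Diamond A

This is a Sahlqvist (Geach-type) schema ◇^3□^1A → □^3◇^2A.
First-order correspondent: \forall x \forall y \forall z ((x R^3 y \wedge x R^3 z) \to \exists w (yRw \wedge z R^2 w)).

\forall x \forall y \forall z ((x R^3 y \wedge x R^3 z) \to \exists w (yRw \wedge z R^2 w))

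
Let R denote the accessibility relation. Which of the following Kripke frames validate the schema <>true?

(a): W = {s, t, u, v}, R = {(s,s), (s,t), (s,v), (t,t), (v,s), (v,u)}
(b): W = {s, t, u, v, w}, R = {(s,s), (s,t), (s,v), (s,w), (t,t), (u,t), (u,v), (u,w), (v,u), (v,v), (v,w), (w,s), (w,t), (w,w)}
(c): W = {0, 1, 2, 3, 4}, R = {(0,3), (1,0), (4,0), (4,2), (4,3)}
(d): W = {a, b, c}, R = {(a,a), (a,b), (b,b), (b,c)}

The schema corresponds to seriality: forall x exists y Rxy.
(a): fails — world u has no successor.
(b): ✓.
(c): fails — world 2 has no successor.
(d): fails — world c has no successor.

(b)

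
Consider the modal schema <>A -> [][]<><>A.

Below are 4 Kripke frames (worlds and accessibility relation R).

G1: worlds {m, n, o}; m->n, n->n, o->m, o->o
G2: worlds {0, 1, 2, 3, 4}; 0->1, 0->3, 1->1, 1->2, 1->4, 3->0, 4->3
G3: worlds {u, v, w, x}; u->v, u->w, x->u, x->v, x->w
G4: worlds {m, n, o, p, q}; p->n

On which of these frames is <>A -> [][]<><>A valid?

G4

This is the axiom for a generalized confluence (Geach) condition; its first-order frame correspondent is forall x forall y forall z ((xRy & x R^2 z) -> exists w (y = w & z R^2 w)).
G1: fails — oRm, oR²m but no w with m=w and mR²w.
G2: fails — 0R1, 0R²2 but no w with 1=w and 2R²w.
G3: fails — xRu, xR²v but no t with u=t and vR²t.
G4: condition met.
Valid on: G4.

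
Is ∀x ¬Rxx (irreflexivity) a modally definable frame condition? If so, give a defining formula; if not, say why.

No — not modally definable

Any modally definable frame class is closed under surjective bounded morphisms.
The 5-cycle (worlds w0,w1,w2,w3,w4 with w0→w1→w2→w3→w4→w0) is irreflexive, and the map sending every world to a single reflexive point • is a surjective bounded morphism (forth: every edge maps to (•,•); back: every world has a successor). So any modal formula valid on the 5-cycle is also valid on the reflexive point, which is not irreflexive.
Hence irreflexivity is not modally definable.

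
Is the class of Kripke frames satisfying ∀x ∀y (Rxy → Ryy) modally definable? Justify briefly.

Yes — defined by □(□q → q)

This is a Sahlqvist condition; the T□ axiom □(□q → q) defines it.
Suppose □(□q→q) is valid. Take Rxy and set V(q)={w : Ryw}. Then at y, □q holds; since □(□q→q) at x, □q→q at y, so q at y, i.e. Ryy.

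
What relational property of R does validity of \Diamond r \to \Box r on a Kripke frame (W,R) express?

Partial functionality

Suppose ◇r→□r is valid. Take Rxy, Rxz and set V(r)={y}. Then ◇r at x, so □r at x, so r at z, i.e. z=y.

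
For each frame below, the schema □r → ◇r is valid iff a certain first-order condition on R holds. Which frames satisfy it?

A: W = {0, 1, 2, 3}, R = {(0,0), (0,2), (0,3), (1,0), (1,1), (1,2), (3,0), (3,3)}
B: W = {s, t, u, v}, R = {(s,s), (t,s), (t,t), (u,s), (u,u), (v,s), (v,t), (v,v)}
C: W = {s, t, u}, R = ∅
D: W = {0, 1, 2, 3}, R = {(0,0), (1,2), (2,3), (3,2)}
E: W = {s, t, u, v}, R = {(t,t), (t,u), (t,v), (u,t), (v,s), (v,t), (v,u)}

The schema corresponds to seriality: ∀x ∃y Rxy.
A: fails — world 2 has no successor.
B: condition met.
C: fails — world s has no successor.
D: condition met.
E: fails — world s has no successor.

B, D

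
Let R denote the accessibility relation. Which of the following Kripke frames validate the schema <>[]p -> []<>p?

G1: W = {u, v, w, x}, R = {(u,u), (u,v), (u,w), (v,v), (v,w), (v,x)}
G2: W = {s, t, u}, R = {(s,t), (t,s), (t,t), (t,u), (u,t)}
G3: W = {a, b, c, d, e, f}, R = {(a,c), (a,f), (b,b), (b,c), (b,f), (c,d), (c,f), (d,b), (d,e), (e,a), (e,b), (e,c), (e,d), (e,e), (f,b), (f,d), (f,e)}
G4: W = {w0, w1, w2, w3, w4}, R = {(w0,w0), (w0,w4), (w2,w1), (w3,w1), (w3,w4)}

G2

Frame correspondent (Sahlqvist): forall x forall y forall z (Rxy & Rxz -> exists w (Ryw & Rzw)) — i.e. convergence.
G1: fails — Ruv and Ruw but v and w have no common successor.
G2: condition met.
G3: fails — Rea and Red but a and d have no common successor.
G4: fails — Rw0w4 and Rw0w4 but w4 and w4 have no common successor.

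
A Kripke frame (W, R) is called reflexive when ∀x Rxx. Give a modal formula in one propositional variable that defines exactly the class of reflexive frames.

A defining formula is □s → s (the T axiom).
Suppose □s→s is valid. At any x set V(s)={w : Rxw}. Then □s holds at x, so s holds at x, i.e. Rxx.

□s → s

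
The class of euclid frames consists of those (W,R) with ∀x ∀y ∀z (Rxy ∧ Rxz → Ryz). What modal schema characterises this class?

The condition is the Euclidean property. The 5 schema ◇s → □◇s defines it.
Suppose ◇s→□◇s is valid. Take Rxy, Rxz and set V(s)={y}. Then ◇s at x, so □◇s at x, so ◇s at z, so some w with Rzw has s; w=y, i.e. Rzy. By symmetry of the argument, Ryz.

◇s → □◇s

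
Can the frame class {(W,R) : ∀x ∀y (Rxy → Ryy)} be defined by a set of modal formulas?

This is a Sahlqvist condition; the T□ axiom □(□r → r) defines it.
Suppose □(□r→r) is valid. Take Rxy and set V(r)={w : Ryw}. Then at y, □r holds; since □(□r→r) at x, □r→r at y, so r at y, i.e. Ryy.

Yes, by □(□r → r)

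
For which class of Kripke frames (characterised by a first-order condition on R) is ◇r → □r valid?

Suppose ◇r→□r is valid. Take Rxy, Rxz and set V(r)={y}. Then ◇r at x, so □r at x, so r at z, i.e. z=y.

partial functionality: ∀x ∀y ∀z (Rxy ∧ Rxz → y = z)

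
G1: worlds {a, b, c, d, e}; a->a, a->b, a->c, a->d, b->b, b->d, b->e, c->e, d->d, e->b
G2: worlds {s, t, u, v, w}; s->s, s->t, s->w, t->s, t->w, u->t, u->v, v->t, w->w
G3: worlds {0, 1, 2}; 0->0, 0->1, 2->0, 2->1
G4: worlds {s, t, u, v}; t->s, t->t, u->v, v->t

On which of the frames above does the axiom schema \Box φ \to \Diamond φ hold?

This is the axiom for seriality; its first-order frame correspondent is \forall x \exists y Rxy.
G1: condition met.
G2: condition met.
G3: fails — world 1 has no successor.
G4: fails — world s has no successor.

G1, G2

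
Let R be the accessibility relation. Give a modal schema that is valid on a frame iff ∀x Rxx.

A defining formula is □p → p (the T axiom).

□p → p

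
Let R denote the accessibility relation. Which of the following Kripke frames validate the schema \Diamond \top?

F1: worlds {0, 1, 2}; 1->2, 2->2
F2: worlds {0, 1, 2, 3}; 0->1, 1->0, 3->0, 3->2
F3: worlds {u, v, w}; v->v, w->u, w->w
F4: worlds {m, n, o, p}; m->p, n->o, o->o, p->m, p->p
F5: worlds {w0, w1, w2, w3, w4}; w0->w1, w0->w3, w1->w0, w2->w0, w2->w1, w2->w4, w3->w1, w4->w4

This is the axiom for seriality; its first-order frame correspondent is \forall x \exists y Rxy.
F1: fails — world 0 has no successor.
F2: fails — world 2 has no successor.
F3: fails — world u has no successor.
F4: holds.
F5: holds.
Valid on: F4, F5.

F4, F5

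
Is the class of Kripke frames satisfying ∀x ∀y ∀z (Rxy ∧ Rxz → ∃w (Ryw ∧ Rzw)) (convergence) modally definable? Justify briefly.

Definable; ◇□r → □◇r defines it

This is a Sahlqvist condition; the .2 axiom ◇□r → □◇r defines it.
Suppose ◇□r→□◇r is valid. Take Rxy, Rxz and set V(r)={w : Ryw}. Then □r at y so ◇□r at x, so □◇r at x, so ◇r at z, giving w with Rzw and Ryw.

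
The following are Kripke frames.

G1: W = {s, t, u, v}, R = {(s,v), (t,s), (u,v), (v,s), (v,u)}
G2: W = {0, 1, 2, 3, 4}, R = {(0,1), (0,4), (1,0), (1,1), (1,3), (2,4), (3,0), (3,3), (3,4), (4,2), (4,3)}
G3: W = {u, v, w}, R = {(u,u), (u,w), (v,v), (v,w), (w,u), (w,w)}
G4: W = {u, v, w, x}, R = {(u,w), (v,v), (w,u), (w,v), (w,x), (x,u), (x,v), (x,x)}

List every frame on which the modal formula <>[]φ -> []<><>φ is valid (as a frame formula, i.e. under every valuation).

G3

The schema corresponds to a generalized confluence (Geach) condition: forall x forall y forall z ((xRy & xRz) -> exists w (yRw & z R^2 w)).
G1: fails — sRv, sRv but no w with vRw and vR²w.
G2: fails — 4R2, 4R2 but no w with 2Rw and 2R²w.
G3: satisfies the condition.
G4: fails — wRu, wRu but no t with uRt and uR²t.
Valid on: G3.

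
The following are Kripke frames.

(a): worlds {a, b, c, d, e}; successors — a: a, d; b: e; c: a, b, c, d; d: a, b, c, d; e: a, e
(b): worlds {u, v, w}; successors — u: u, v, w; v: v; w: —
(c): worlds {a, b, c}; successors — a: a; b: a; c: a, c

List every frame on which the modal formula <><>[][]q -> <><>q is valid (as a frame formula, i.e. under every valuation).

This is the axiom for a generalized confluence (Geach) condition; its first-order frame correspondent is forall x forall y (x R^2 y -> exists w (y R^2 w & x R^2 w)).
(a): satisfies the condition.
(b): fails — uR²w but no t with wR²t and uR²t.
(c): satisfies the condition.

(a), (c)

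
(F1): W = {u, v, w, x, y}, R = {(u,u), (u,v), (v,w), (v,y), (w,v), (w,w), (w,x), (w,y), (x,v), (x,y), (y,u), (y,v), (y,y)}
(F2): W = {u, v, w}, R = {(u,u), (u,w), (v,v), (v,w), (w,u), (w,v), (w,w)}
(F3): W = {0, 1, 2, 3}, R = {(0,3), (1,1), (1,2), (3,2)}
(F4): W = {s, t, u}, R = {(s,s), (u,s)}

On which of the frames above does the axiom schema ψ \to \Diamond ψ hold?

The schema corresponds to reflexivity: \forall x Rxx.
(F1): fails — world v does not see itself.
(F2): condition met.
(F3): fails — world 0 does not see itself.
(F4): fails — world t does not see itself.

(F2)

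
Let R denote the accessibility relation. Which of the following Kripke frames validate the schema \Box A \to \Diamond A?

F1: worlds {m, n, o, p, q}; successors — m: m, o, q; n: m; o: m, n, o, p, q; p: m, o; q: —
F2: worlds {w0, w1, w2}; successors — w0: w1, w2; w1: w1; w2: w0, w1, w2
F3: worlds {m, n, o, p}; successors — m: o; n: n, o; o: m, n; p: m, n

F2, F3

The schema corresponds to seriality: \forall x \exists y Rxy.
F1: fails — world q has no successor.
F2: holds.
F3: holds.
Valid on: F2, F3.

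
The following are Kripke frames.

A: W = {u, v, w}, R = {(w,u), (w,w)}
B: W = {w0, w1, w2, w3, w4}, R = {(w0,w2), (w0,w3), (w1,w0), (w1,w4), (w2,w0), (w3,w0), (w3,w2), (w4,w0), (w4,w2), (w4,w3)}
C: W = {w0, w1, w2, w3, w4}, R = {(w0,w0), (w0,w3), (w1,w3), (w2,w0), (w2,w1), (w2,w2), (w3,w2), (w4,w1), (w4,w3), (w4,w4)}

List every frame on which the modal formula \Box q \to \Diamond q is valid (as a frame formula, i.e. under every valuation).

B, C

This is the axiom for seriality; its first-order frame correspondent is \forall x \exists y Rxy.
A: fails — world u has no successor.
B: satisfies the condition.
C: satisfies the condition.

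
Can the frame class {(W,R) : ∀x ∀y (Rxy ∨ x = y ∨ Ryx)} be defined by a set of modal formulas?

Any modally definable frame class is closed under disjoint unions.
Take 2 disjoint single-world reflexive frames: each is trivially connected, but their disjoint union has 2 worlds with no edge between distinct components, so it is not connected.
Hence connectedness of R is not modally definable.

Not definable by any modal formula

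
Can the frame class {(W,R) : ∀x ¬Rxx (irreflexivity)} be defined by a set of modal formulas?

Not definable by any modal formula

If a class were modally definable it would be closed under surjective bounded morphisms (Goldblatt–Thomason).
The 2-cycle (worlds a,b with a→b→a) is irreflexive, and the map sending every world to a single reflexive point • is a surjective bounded morphism (forth: every edge maps to (•,•); back: every world has a successor). So any modal formula valid on the 2-cycle is also valid on the reflexive point, which is not irreflexive.
So no modal formula (or set of formulas) defines exactly the irreflexive frames.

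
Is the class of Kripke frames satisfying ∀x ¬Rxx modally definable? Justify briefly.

No

If a class were modally definable it would be closed under surjective bounded morphisms (Goldblatt–Thomason).
The 3-cycle (worlds a,b,c with a→b→c→a) is irreflexive, and the map sending every world to a single reflexive point • is a surjective bounded morphism (forth: every edge maps to (•,•); back: every world has a successor). So any modal formula valid on the 3-cycle is also valid on the reflexive point, which is not irreflexive.
So no modal formula (or set of formulas) defines exactly the irreflexive frames.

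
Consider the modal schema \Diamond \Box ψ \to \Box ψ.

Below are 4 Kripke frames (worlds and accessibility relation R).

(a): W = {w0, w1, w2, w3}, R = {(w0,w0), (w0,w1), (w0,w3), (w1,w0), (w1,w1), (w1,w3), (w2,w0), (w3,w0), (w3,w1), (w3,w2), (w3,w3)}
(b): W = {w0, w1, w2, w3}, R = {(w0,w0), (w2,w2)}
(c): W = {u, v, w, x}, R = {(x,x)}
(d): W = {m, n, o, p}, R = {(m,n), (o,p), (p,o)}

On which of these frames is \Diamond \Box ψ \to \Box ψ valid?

This is the axiom for the Euclidean property; its first-order frame correspondent is \forall x \forall y \forall z (Rxy \wedge Rxz \to Ryz).
(a): fails — Rw3w1 and Rw3w2 but not Rw1w2.
(b): holds.
(c): holds.
(d): fails — Rmn and Rmn but not Rnn.

(b), (c)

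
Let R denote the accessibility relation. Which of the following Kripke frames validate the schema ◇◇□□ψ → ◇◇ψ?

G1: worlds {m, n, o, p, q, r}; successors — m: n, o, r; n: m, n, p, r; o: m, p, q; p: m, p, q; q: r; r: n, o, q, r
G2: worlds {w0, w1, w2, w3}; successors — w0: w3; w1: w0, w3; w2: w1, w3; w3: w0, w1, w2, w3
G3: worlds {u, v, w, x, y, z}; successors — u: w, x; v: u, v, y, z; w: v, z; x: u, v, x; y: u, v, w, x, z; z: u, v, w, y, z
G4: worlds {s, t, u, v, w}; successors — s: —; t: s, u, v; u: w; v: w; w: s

This is the axiom for a generalized confluence (Geach) condition; its first-order frame correspondent is ∀x ∀y (xR²y → ∃w (yR²w ∧ xR²w)).
G1: satisfies the condition.
G2: satisfies the condition.
G3: satisfies the condition.
G4: fails — tR²w but no w* with wR²w* and tR²w*.

G1, G2, G3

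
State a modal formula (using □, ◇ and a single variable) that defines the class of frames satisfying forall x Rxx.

□s → s

This is reflexivity; the standard corresponding axiom is T: □s → s.
Suppose □s→s is valid. At any x set V(s)={w : Rxw}. Then □s holds at x, so s holds at x, i.e. Rxx.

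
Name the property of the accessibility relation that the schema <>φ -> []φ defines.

This schema is the CD axiom.
Its frame correspondent is partial functionality — forall x forall y forall z (Rxy & Rxz -> y = z).

partial functionality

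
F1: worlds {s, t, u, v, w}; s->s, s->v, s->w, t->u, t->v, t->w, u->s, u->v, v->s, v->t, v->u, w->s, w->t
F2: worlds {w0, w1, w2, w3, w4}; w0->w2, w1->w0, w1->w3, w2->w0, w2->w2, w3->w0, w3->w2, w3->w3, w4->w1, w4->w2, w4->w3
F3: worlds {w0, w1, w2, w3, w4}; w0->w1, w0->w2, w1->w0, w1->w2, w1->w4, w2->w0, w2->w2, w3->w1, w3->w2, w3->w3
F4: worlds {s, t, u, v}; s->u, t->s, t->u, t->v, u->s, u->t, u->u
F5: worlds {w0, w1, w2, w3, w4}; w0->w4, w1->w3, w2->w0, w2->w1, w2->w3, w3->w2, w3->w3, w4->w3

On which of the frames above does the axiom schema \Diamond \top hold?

Frame correspondent (Sahlqvist): \forall x \exists y Rxy — i.e. seriality.
F1: holds.
F2: holds.
F3: fails — world w4 has no successor.
F4: fails — world v has no successor.
F5: holds.
Valid on: F1, F2, F5.

F1, F2, F5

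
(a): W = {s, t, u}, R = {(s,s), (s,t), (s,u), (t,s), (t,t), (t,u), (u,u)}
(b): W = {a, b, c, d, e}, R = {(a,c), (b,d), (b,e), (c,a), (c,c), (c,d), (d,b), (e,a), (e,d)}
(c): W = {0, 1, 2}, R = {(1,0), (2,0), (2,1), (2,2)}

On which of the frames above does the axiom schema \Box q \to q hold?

The schema corresponds to reflexivity: \forall x Rxx.
(a): holds.
(b): fails — world a does not see itself.
(c): fails — world 0 does not see itself.
Valid on: (a).

(a)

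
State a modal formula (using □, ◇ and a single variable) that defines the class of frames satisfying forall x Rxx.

A defining formula is □ψ → ψ (the T axiom).
Suppose □ψ→ψ is valid. At any x set V(ψ)={w : Rxw}. Then □ψ holds at x, so ψ holds at x, i.e. Rxx.

□ψ → ψ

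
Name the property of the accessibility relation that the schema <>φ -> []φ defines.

partial functionality: forall x forall y forall z (Rxy & Rxz -> y = z)

Suppose ◇φ→□φ is valid. Take Rxy, Rxz and set V(φ)={y}. Then ◇φ at x, so □φ at x, so φ at z, i.e. z=y.
Conversely, any frame satisfying forall x forall y forall z (Rxy & Rxz -> y = z) validates the schema.
Frame condition: forall x forall y forall z (Rxy & Rxz -> y = z).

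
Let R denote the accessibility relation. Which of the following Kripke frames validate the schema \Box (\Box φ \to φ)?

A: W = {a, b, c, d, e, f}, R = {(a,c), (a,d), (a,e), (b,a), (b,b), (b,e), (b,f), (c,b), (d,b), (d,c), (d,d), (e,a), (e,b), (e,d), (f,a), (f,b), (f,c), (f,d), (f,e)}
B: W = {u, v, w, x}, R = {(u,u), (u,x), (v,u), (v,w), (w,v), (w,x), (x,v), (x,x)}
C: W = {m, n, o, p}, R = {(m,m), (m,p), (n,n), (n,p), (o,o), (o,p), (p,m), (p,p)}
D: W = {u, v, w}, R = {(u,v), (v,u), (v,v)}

C

This is the axiom for shift-reflexivity; its first-order frame correspondent is \forall x \forall y (Rxy \to Ryy).
A: fails — Rae but not Ree.
B: fails — Rvw but not Rww.
C: satisfies the condition.
D: fails — Rvu but not Ruu.
Valid on: C.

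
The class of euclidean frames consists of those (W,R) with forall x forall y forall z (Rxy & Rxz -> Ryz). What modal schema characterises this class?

This is the Euclidean property; the standard corresponding axiom is 5: ◇p → □◇p.
Suppose ◇p→□◇p is valid. Take Rxy, Rxz and set V(p)={y}. Then ◇p at x, so □◇p at x, so ◇p at z, so some w with Rzw has p; w=y, i.e. Rzy. By symmetry of the argument, Ryz.

◇p → □◇p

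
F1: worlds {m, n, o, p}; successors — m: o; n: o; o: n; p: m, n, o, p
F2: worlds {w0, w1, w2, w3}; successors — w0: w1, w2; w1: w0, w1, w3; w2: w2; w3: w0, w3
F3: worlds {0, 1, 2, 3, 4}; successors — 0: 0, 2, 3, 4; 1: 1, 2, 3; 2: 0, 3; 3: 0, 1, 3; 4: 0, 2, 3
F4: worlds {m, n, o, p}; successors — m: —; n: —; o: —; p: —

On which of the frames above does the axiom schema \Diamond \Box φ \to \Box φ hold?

Frame correspondent (Sahlqvist): \forall x \forall y \forall z (Rxy \wedge Rxz \to Ryz) — i.e. the Euclidean property.
F1: fails — Rmo and Rmo but not Roo.
F2: fails — Rw0w1 and Rw0w2 but not Rw1w2.
F3: fails — R02 and R02 but not R22.
F4: satisfies the condition.
Valid on: F4.

F4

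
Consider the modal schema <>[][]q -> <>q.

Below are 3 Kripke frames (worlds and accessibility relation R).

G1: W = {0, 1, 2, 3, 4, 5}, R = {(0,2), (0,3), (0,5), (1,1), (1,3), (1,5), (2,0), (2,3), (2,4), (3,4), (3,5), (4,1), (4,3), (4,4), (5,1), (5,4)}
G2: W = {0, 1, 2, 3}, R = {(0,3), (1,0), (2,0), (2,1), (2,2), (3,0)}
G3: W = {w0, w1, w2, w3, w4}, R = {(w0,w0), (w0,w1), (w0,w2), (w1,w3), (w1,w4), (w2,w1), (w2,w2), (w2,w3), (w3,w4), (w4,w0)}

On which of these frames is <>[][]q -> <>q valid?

G1

The schema corresponds to a generalized confluence (Geach) condition: forall x forall y (xRy -> exists w (y R^2 w & xRw)).
G1: satisfies the condition.
G2: fails — 2R1 but no w with 1R²w and 2Rw.
G3: fails — w1Rw3 but no w with w3R²w and w1Rw.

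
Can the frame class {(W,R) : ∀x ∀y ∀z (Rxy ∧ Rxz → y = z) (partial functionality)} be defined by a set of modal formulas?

The condition is partial functionality. A defining modal formula is ◇q → □q.
Suppose ◇q→□q is valid. Take Rxy, Rxz and set V(q)={y}. Then ◇q at x, so □q at x, so q at z, i.e. z=y.

Definable; ◇q → □q defines it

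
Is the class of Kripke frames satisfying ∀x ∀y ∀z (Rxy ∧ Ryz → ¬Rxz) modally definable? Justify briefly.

No

Any modally definable frame class is closed under surjective bounded morphisms.
The 7-cycle (worlds s,t,u,v,w,x,y with s→t→u→v→w→x→y→s) is intransitive. Mapping every world to a single reflexive point • is a surjective bounded morphism; the reflexive point is not intransitive (R••∧R•• but R••).
So no modal formula (or set of formulas) defines exactly the intransitive frames.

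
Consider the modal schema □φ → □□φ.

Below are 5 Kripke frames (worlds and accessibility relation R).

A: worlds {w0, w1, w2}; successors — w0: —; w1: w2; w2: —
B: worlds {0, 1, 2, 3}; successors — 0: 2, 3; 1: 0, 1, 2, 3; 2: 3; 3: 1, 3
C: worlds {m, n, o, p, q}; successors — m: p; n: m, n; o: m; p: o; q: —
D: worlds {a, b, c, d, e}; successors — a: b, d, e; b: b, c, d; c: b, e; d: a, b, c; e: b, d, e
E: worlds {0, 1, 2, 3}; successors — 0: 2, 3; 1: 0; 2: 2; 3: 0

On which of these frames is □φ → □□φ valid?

A

Frame correspondent (Sahlqvist): ∀x ∀y ∀z (Rxy ∧ Ryz → Rxz) — i.e. transitivity.
A: holds.
B: fails — R23 and R31 but not R21.
C: fails — Rom and Rmp but not Rop.
D: fails — Rbc and Rce but not Rbe.
E: fails — R10 and R02 but not R12.
Valid on: A.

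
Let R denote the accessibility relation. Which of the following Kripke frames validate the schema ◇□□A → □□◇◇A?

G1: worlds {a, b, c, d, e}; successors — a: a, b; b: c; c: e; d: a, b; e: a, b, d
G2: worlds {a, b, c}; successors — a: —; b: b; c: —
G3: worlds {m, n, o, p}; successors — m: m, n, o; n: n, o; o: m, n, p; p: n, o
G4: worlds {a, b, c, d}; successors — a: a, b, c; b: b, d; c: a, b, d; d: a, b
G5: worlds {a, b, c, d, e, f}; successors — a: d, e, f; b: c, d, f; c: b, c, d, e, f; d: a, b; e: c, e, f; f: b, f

G2, G3, G4, G5

Frame correspondent (Sahlqvist): ∀x ∀y ∀z ((xRy ∧ xR²z) → ∃w (yR²w ∧ zR²w)) — i.e. a generalized confluence (Geach) condition.
G1: fails — aRa, aR²b but no w with aR²w and bR²w.
G2: condition met.
G3: condition met.
G4: condition met.
G5: condition met.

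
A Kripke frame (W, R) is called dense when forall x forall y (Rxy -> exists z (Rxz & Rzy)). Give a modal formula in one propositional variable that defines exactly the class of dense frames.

This is density; the standard corresponding axiom is C4: □□r → □r.
Suppose □□r→□r is valid. Take Rxy and set V(r)={w : xR²w}. Then □□r at x, so □r at x, so r at y, i.e. ∃z(Rxz∧Rzy).

□□r → □r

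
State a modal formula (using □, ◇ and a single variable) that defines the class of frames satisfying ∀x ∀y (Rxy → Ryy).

□(□ψ → ψ)

This is shift-reflexivity; the standard corresponding axiom is T□: □(□ψ → ψ).
Suppose □(□ψ→ψ) is valid. Take Rxy and set V(ψ)={w : Ryw}. Then at y, □ψ holds; since □(□ψ→ψ) at x, □ψ→ψ at y, so ψ at y, i.e. Ryy.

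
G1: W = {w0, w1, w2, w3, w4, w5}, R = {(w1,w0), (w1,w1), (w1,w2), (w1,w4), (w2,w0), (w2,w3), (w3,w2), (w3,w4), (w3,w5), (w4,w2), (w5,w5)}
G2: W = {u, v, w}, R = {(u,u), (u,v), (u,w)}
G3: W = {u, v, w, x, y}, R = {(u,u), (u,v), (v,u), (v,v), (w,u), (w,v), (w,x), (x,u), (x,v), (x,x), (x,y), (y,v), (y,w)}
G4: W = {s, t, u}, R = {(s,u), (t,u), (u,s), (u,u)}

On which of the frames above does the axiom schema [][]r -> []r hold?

This is the axiom for density; its first-order frame correspondent is forall x forall y (Rxy -> exists z (Rxz & Rzy)).
G1: fails — Rw4w2 but no z with Rw4z and Rzw2.
G2: holds.
G3: fails — Ryw but no z with Ryz and Rzw.
G4: holds.
Valid on: G2, G4.

G2, G4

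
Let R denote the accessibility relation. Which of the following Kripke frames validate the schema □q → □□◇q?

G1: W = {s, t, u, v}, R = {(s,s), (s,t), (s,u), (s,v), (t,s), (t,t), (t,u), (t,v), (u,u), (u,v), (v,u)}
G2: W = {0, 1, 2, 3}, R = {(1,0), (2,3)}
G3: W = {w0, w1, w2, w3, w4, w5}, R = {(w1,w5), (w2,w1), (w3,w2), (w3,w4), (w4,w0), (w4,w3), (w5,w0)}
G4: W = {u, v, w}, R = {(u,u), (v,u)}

G1, G2, G4

The schema corresponds to a generalized confluence (Geach) condition: ∀x ∀z (xR²z → ∃w (xRw ∧ zRw)).
G1: ✓.
G2: ✓.
G3: fails — w1R²w0 but no w with w1Rw and w0Rw.
G4: ✓.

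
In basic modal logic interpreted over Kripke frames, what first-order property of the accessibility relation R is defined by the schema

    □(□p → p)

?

This is the T□ axiom.
It corresponds to shift-reflexivity: ∀x ∀y (Rxy → Ryy).

shift-reflexivity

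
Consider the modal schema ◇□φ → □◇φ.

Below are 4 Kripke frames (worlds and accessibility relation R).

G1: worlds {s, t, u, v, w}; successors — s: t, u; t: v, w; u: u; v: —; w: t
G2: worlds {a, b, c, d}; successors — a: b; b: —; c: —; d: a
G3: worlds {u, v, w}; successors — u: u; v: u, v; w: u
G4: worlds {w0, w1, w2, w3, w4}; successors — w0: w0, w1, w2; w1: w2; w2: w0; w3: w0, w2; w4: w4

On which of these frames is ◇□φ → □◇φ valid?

Frame correspondent (Sahlqvist): ∀x ∀y ∀z (Rxy ∧ Rxz → ∃w (Ryw ∧ Rzw)) — i.e. convergence.
G1: fails — Rsu and Rst but u and t have no common successor.
G2: fails — Rab and Rab but b and b have no common successor.
G3: satisfies the condition.
G4: fails — Rw0w1 and Rw0w2 but w1 and w2 have no common successor.

G3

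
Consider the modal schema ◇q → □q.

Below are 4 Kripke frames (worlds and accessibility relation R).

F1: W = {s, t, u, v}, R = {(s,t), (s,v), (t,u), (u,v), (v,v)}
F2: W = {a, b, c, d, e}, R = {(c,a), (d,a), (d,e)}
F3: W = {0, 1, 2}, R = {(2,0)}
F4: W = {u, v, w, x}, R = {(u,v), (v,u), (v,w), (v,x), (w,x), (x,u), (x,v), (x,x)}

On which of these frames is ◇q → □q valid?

F3

Frame correspondent (Sahlqvist): ∀x ∀y ∀z (Rxy ∧ Rxz → y = z) — i.e. partial functionality.
F1: fails — s sees both t and v.
F2: fails — d sees both a and e.
F3: ✓.
F4: fails — v sees both u and w.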